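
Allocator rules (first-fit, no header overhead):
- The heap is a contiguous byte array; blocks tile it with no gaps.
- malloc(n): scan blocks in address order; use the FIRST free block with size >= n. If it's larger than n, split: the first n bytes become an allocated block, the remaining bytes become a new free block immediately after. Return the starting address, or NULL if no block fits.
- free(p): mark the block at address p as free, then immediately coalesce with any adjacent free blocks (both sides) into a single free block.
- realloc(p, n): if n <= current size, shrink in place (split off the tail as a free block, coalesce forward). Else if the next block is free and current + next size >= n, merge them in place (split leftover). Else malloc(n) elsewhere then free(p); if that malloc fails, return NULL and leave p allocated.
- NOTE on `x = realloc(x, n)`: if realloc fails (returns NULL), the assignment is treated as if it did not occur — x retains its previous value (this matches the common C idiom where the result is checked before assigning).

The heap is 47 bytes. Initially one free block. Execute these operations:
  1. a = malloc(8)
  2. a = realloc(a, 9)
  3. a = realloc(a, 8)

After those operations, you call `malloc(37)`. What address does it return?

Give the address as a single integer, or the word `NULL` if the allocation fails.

Answer: 8

Derivation:
Op 1: a = malloc(8) -> a = 0; heap: [0-7 ALLOC][8-46 FREE]
Op 2: a = realloc(a, 9) -> a = 0; heap: [0-8 ALLOC][9-46 FREE]
Op 3: a = realloc(a, 8) -> a = 0; heap: [0-7 ALLOC][8-46 FREE]
malloc(37): first-fit scan over [0-7 ALLOC][8-46 FREE] -> 8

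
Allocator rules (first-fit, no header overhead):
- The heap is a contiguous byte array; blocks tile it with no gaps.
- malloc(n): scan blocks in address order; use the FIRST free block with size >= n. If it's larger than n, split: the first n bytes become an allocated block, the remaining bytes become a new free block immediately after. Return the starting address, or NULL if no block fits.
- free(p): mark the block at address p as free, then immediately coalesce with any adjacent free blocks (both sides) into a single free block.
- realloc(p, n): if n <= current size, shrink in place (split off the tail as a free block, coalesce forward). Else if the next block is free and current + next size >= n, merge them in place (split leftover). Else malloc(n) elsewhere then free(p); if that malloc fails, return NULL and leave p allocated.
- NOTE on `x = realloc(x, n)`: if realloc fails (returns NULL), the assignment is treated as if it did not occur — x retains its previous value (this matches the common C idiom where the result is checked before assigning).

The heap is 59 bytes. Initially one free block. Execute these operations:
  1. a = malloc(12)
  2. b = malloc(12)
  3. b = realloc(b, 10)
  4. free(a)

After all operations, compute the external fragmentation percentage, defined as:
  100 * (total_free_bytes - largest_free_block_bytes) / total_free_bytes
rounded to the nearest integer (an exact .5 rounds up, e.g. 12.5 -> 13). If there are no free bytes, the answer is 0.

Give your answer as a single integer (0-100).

Op 1: a = malloc(12) -> a = 0; heap: [0-11 ALLOC][12-58 FREE]
Op 2: b = malloc(12) -> b = 12; heap: [0-11 ALLOC][12-23 ALLOC][24-58 FREE]
Op 3: b = realloc(b, 10) -> b = 12; heap: [0-11 ALLOC][12-21 ALLOC][22-58 FREE]
Op 4: free(a) -> (freed a); heap: [0-11 FREE][12-21 ALLOC][22-58 FREE]
Free blocks: [12 37] total_free=49 largest=37 -> 100*(49-37)/49 = 1200/49 ≈ 24.490 -> rounds to 24

Answer: 24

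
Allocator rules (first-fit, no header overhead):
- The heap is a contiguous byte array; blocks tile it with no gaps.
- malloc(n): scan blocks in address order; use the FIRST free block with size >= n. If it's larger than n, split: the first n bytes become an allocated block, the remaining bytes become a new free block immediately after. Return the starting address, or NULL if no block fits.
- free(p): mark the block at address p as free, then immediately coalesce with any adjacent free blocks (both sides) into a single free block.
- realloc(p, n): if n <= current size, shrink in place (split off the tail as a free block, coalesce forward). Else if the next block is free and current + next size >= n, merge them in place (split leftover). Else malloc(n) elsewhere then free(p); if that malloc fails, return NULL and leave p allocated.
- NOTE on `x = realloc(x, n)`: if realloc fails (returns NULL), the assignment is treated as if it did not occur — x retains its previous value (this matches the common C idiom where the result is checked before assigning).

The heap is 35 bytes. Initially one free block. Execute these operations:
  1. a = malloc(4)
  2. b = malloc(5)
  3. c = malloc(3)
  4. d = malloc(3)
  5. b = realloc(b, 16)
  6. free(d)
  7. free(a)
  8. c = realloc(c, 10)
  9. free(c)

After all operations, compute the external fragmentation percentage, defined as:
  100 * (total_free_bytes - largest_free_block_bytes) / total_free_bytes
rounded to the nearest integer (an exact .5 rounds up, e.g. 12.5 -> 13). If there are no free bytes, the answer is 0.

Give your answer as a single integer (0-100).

Op 1: a = malloc(4) -> a = 0; heap: [0-3 ALLOC][4-34 FREE]
Op 2: b = malloc(5) -> b = 4; heap: [0-3 ALLOC][4-8 ALLOC][9-34 FREE]
Op 3: c = malloc(3) -> c = 9; heap: [0-3 ALLOC][4-8 ALLOC][9-11 ALLOC][12-34 FREE]
Op 4: d = malloc(3) -> d = 12; heap: [0-3 ALLOC][4-8 ALLOC][9-11 ALLOC][12-14 ALLOC][15-34 FREE]
Op 5: b = realloc(b, 16) -> b = 15; heap: [0-3 ALLOC][4-8 FREE][9-11 ALLOC][12-14 ALLOC][15-30 ALLOC][31-34 FREE]
Op 6: free(d) -> (freed d); heap: [0-3 ALLOC][4-8 FREE][9-11 ALLOC][12-14 FREE][15-30 ALLOC][31-34 FREE]
Op 7: free(a) -> (freed a); heap: [0-8 FREE][9-11 ALLOC][12-14 FREE][15-30 ALLOC][31-34 FREE]
Op 8: c = realloc(c, 10) -> NULL (c unchanged); heap: [0-8 FREE][9-11 ALLOC][12-14 FREE][15-30 ALLOC][31-34 FREE]
Op 9: free(c) -> (freed c); heap: [0-14 FREE][15-30 ALLOC][31-34 FREE]
Free blocks: [15 4] total_free=19 largest=15 -> 100*(19-15)/19 = 400/19 ≈ 21.053 -> rounds to 21

Answer: 21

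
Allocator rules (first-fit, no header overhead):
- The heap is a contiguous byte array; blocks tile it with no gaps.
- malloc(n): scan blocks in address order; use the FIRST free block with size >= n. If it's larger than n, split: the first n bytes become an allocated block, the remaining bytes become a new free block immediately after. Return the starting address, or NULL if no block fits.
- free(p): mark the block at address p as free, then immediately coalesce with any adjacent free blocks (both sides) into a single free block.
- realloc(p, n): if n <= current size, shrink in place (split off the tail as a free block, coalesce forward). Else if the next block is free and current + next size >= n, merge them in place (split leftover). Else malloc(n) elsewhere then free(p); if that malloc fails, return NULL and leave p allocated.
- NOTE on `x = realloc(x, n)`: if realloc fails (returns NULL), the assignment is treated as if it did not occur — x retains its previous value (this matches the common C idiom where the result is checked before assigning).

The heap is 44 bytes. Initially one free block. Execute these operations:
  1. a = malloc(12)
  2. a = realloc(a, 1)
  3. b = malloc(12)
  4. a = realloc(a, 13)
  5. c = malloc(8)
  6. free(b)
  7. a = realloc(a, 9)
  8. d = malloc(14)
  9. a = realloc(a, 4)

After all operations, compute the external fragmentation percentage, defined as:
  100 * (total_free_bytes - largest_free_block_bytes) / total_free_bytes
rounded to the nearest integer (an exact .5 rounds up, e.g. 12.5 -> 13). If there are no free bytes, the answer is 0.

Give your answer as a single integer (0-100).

Answer: 59

Derivation:
Op 1: a = malloc(12) -> a = 0; heap: [0-11 ALLOC][12-43 FREE]
Op 2: a = realloc(a, 1) -> a = 0; heap: [0-0 ALLOC][1-43 FREE]
Op 3: b = malloc(12) -> b = 1; heap: [0-0 ALLOC][1-12 ALLOC][13-43 FREE]
Op 4: a = realloc(a, 13) -> a = 13; heap: [0-0 FREE][1-12 ALLOC][13-25 ALLOC][26-43 FREE]
Op 5: c = malloc(8) -> c = 26; heap: [0-0 FREE][1-12 ALLOC][13-25 ALLOC][26-33 ALLOC][34-43 FREE]
Op 6: free(b) -> (freed b); heap: [0-12 FREE][13-25 ALLOC][26-33 ALLOC][34-43 FREE]
Op 7: a = realloc(a, 9) -> a = 13; heap: [0-12 FREE][13-21 ALLOC][22-25 FREE][26-33 ALLOC][34-43 FREE]
Op 8: d = malloc(14) -> d = NULL; heap: [0-12 FREE][13-21 ALLOC][22-25 FREE][26-33 ALLOC][34-43 FREE]
Op 9: a = realloc(a, 4) -> a = 13; heap: [0-12 FREE][13-16 ALLOC][17-25 FREE][26-33 ALLOC][34-43 FREE]
Free blocks: [13 9 10] total_free=32 largest=13 -> 100*(32-13)/32 = 1900/32 = 59.375 -> rounds to 59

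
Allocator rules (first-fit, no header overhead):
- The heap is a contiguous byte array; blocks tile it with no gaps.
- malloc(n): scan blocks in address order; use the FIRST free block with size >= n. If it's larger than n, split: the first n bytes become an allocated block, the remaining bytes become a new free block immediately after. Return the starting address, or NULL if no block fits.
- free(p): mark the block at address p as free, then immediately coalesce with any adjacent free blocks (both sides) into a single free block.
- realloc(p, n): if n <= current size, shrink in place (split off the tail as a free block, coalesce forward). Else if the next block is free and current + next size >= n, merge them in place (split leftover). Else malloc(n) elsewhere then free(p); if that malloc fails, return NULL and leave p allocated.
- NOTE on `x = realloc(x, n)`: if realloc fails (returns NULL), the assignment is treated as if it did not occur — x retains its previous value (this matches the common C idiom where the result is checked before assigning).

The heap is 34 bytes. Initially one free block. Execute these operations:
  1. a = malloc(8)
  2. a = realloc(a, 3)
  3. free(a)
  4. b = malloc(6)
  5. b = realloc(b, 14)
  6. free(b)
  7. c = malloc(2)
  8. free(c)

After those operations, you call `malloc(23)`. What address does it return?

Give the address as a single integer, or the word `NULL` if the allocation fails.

Op 1: a = malloc(8) -> a = 0; heap: [0-7 ALLOC][8-33 FREE]
Op 2: a = realloc(a, 3) -> a = 0; heap: [0-2 ALLOC][3-33 FREE]
Op 3: free(a) -> (freed a); heap: [0-33 FREE]
Op 4: b = malloc(6) -> b = 0; heap: [0-5 ALLOC][6-33 FREE]
Op 5: b = realloc(b, 14) -> b = 0; heap: [0-13 ALLOC][14-33 FREE]
Op 6: free(b) -> (freed b); heap: [0-33 FREE]
Op 7: c = malloc(2) -> c = 0; heap: [0-1 ALLOC][2-33 FREE]
Op 8: free(c) -> (freed c); heap: [0-33 FREE]
malloc(23): first-fit scan over [0-33 FREE] -> 0

Answer: 0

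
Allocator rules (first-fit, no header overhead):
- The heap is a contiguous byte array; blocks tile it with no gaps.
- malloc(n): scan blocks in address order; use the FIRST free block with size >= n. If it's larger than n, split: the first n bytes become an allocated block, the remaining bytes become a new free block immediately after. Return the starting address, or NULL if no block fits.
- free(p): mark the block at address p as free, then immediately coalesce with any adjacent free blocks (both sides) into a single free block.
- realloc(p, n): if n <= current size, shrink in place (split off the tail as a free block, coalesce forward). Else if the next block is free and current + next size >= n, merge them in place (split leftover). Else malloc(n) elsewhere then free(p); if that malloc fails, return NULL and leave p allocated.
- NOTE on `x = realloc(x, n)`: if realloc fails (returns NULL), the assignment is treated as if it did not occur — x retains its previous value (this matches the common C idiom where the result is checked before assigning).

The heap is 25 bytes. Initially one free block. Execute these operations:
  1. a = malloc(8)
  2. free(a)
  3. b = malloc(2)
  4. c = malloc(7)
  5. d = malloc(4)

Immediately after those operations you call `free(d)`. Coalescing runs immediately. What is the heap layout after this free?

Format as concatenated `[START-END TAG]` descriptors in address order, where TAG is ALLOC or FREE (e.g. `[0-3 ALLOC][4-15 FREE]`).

Answer: [0-1 ALLOC][2-8 ALLOC][9-24 FREE]

Derivation:
Op 1: a = malloc(8) -> a = 0; heap: [0-7 ALLOC][8-24 FREE]
Op 2: free(a) -> (freed a); heap: [0-24 FREE]
Op 3: b = malloc(2) -> b = 0; heap: [0-1 ALLOC][2-24 FREE]
Op 4: c = malloc(7) -> c = 2; heap: [0-1 ALLOC][2-8 ALLOC][9-24 FREE]
Op 5: d = malloc(4) -> d = 9; heap: [0-1 ALLOC][2-8 ALLOC][9-12 ALLOC][13-24 FREE]
free(d): d = 9 -> block [9-12 ALLOC]; mark free, coalesce with adjacent free neighbors -> [0-1 ALLOC][2-8 ALLOC][9-24 FREE]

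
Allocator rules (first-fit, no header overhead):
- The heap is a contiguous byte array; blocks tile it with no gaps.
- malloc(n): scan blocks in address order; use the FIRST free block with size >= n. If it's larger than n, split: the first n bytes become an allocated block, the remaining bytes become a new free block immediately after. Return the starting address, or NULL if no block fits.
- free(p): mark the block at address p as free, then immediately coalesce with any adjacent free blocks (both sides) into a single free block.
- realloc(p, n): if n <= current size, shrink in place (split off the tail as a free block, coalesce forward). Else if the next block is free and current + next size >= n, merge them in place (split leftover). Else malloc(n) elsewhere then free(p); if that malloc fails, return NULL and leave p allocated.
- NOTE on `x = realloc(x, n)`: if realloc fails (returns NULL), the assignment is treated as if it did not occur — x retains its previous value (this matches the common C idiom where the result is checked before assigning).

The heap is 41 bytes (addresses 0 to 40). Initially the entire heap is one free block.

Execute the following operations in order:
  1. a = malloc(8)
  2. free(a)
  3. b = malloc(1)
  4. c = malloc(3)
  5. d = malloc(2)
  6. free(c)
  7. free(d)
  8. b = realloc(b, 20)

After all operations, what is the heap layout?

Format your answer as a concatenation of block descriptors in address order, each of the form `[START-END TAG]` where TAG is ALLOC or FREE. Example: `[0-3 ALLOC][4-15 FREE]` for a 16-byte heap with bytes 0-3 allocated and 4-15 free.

Op 1: a = malloc(8) -> a = 0; heap: [0-7 ALLOC][8-40 FREE]
Op 2: free(a) -> (freed a); heap: [0-40 FREE]
Op 3: b = malloc(1) -> b = 0; heap: [0-0 ALLOC][1-40 FREE]
Op 4: c = malloc(3) -> c = 1; heap: [0-0 ALLOC][1-3 ALLOC][4-40 FREE]
Op 5: d = malloc(2) -> d = 4; heap: [0-0 ALLOC][1-3 ALLOC][4-5 ALLOC][6-40 FREE]
Op 6: free(c) -> (freed c); heap: [0-0 ALLOC][1-3 FREE][4-5 ALLOC][6-40 FREE]
Op 7: free(d) -> (freed d); heap: [0-0 ALLOC][1-40 FREE]
Op 8: b = realloc(b, 20) -> b = 0; heap: [0-19 ALLOC][20-40 FREE]

Answer: [0-19 ALLOC][20-40 FREE]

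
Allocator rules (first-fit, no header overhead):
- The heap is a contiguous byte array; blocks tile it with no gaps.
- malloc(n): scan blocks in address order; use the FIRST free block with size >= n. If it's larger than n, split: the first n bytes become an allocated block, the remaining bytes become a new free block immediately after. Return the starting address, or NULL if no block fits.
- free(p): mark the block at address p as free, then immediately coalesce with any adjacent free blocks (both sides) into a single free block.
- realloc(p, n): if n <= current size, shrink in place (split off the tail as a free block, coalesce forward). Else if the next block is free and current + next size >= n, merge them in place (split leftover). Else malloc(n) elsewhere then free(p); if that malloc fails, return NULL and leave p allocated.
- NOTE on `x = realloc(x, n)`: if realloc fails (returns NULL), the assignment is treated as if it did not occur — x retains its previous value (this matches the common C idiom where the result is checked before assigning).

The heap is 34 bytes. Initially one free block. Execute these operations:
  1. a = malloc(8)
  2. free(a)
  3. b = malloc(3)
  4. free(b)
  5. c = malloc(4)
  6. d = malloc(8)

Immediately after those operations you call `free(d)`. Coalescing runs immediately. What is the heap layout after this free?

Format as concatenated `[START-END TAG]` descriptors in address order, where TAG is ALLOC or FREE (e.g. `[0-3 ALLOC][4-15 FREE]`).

Op 1: a = malloc(8) -> a = 0; heap: [0-7 ALLOC][8-33 FREE]
Op 2: free(a) -> (freed a); heap: [0-33 FREE]
Op 3: b = malloc(3) -> b = 0; heap: [0-2 ALLOC][3-33 FREE]
Op 4: free(b) -> (freed b); heap: [0-33 FREE]
Op 5: c = malloc(4) -> c = 0; heap: [0-3 ALLOC][4-33 FREE]
Op 6: d = malloc(8) -> d = 4; heap: [0-3 ALLOC][4-11 ALLOC][12-33 FREE]
free(d): d = 4 -> block [4-11 ALLOC]; mark free, coalesce with adjacent free neighbors -> [0-3 ALLOC][4-33 FREE]

Answer: [0-3 ALLOC][4-33 FREE]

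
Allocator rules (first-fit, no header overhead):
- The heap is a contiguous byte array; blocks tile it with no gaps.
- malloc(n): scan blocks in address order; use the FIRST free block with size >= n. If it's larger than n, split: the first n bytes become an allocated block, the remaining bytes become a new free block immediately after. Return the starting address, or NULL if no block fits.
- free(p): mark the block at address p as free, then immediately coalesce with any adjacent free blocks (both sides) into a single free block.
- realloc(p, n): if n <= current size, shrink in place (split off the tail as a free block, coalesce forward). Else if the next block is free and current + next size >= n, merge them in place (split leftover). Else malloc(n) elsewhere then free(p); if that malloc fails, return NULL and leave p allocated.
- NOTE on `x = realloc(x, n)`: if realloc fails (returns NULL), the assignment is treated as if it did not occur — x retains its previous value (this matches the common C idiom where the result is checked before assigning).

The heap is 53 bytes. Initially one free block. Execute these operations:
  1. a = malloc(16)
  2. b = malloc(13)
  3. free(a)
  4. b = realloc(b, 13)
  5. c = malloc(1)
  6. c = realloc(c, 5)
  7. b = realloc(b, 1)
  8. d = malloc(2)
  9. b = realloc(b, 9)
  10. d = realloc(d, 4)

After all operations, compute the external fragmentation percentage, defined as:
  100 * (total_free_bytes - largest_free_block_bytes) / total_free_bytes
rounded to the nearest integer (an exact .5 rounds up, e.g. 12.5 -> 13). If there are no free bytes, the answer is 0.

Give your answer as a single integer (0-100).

Op 1: a = malloc(16) -> a = 0; heap: [0-15 ALLOC][16-52 FREE]
Op 2: b = malloc(13) -> b = 16; heap: [0-15 ALLOC][16-28 ALLOC][29-52 FREE]
Op 3: free(a) -> (freed a); heap: [0-15 FREE][16-28 ALLOC][29-52 FREE]
Op 4: b = realloc(b, 13) -> b = 16; heap: [0-15 FREE][16-28 ALLOC][29-52 FREE]
Op 5: c = malloc(1) -> c = 0; heap: [0-0 ALLOC][1-15 FREE][16-28 ALLOC][29-52 FREE]
Op 6: c = realloc(c, 5) -> c = 0; heap: [0-4 ALLOC][5-15 FREE][16-28 ALLOC][29-52 FREE]
Op 7: b = realloc(b, 1) -> b = 16; heap: [0-4 ALLOC][5-15 FREE][16-16 ALLOC][17-52 FREE]
Op 8: d = malloc(2) -> d = 5; heap: [0-4 ALLOC][5-6 ALLOC][7-15 FREE][16-16 ALLOC][17-52 FREE]
Op 9: b = realloc(b, 9) -> b = 16; heap: [0-4 ALLOC][5-6 ALLOC][7-15 FREE][16-24 ALLOC][25-52 FREE]
Op 10: d = realloc(d, 4) -> d = 5; heap: [0-4 ALLOC][5-8 ALLOC][9-15 FREE][16-24 ALLOC][25-52 FREE]
Free blocks: [7 28] total_free=35 largest=28 -> 100*(35-28)/35 = 700/35 = 20

Answer: 20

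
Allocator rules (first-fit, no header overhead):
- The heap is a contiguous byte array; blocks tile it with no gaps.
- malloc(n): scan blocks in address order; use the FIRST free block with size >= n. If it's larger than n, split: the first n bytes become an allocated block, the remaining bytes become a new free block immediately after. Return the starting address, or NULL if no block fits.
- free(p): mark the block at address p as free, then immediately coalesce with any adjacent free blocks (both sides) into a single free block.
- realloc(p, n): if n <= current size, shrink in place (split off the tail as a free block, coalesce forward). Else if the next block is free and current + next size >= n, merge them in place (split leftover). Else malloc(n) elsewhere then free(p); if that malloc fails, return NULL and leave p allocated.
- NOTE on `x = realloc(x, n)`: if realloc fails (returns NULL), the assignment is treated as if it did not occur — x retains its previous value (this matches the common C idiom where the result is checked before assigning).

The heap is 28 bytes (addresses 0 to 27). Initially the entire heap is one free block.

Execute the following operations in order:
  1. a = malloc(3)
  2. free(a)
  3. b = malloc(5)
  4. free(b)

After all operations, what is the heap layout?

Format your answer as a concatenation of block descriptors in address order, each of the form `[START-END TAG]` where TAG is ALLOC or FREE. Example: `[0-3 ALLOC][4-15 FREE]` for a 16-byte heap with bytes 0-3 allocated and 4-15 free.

Answer: [0-27 FREE]

Derivation:
Op 1: a = malloc(3) -> a = 0; heap: [0-2 ALLOC][3-27 FREE]
Op 2: free(a) -> (freed a); heap: [0-27 FREE]
Op 3: b = malloc(5) -> b = 0; heap: [0-4 ALLOC][5-27 FREE]
Op 4: free(b) -> (freed b); heap: [0-27 FREE]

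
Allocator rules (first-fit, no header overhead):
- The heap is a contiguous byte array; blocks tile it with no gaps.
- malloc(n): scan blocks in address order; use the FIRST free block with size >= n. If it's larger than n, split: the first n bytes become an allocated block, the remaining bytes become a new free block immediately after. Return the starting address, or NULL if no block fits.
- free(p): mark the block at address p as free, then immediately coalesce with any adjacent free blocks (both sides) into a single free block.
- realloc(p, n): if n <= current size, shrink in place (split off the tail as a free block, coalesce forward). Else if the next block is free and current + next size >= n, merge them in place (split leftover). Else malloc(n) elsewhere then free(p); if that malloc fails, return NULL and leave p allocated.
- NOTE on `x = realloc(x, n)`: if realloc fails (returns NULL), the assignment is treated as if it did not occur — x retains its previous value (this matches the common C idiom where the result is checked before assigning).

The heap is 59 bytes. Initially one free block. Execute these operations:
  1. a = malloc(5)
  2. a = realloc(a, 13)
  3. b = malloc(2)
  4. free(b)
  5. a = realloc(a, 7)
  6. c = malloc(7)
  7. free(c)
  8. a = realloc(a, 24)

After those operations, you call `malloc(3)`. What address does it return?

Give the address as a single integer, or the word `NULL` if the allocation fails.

Op 1: a = malloc(5) -> a = 0; heap: [0-4 ALLOC][5-58 FREE]
Op 2: a = realloc(a, 13) -> a = 0; heap: [0-12 ALLOC][13-58 FREE]
Op 3: b = malloc(2) -> b = 13; heap: [0-12 ALLOC][13-14 ALLOC][15-58 FREE]
Op 4: free(b) -> (freed b); heap: [0-12 ALLOC][13-58 FREE]
Op 5: a = realloc(a, 7) -> a = 0; heap: [0-6 ALLOC][7-58 FREE]
Op 6: c = malloc(7) -> c = 7; heap: [0-6 ALLOC][7-13 ALLOC][14-58 FREE]
Op 7: free(c) -> (freed c); heap: [0-6 ALLOC][7-58 FREE]
Op 8: a = realloc(a, 24) -> a = 0; heap: [0-23 ALLOC][24-58 FREE]
malloc(3): first-fit scan over [0-23 ALLOC][24-58 FREE] -> 24

Answer: 24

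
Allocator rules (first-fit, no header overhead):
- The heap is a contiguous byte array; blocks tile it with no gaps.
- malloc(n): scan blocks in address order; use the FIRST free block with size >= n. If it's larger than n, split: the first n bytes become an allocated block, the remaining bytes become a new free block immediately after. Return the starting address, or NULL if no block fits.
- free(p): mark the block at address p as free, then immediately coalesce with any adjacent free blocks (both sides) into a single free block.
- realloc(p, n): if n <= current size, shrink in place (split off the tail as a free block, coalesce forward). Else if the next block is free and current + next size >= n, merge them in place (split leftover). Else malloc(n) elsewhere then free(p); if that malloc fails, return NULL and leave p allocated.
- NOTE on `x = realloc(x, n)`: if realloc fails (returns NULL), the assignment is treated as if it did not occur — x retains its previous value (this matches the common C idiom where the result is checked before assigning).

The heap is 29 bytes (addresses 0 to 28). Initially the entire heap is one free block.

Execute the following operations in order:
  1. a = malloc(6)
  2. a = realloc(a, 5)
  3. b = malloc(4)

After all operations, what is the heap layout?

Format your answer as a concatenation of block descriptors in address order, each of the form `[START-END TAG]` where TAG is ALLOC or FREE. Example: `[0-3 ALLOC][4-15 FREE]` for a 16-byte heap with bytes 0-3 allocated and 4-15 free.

Answer: [0-4 ALLOC][5-8 ALLOC][9-28 FREE]

Derivation:
Op 1: a = malloc(6) -> a = 0; heap: [0-5 ALLOC][6-28 FREE]
Op 2: a = realloc(a, 5) -> a = 0; heap: [0-4 ALLOC][5-28 FREE]
Op 3: b = malloc(4) -> b = 5; heap: [0-4 ALLOC][5-8 ALLOC][9-28 FREE]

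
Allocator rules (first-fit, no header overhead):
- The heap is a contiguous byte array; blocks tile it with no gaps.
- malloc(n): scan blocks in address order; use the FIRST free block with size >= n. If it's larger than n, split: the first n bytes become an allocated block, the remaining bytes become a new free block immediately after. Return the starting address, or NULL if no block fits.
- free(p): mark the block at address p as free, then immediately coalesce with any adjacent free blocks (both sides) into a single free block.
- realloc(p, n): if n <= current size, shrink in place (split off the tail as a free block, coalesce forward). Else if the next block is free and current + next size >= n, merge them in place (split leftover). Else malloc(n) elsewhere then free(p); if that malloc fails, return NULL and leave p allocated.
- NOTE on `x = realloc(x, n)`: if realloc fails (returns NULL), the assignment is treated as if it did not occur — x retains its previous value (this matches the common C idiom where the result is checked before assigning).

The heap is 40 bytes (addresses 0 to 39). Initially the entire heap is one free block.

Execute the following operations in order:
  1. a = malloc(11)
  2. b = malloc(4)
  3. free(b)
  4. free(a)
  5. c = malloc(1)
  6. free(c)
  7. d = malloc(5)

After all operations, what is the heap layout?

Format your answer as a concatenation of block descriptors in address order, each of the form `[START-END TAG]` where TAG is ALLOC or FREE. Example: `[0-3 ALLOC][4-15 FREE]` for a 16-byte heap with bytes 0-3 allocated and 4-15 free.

Answer: [0-4 ALLOC][5-39 FREE]

Derivation:
Op 1: a = malloc(11) -> a = 0; heap: [0-10 ALLOC][11-39 FREE]
Op 2: b = malloc(4) -> b = 11; heap: [0-10 ALLOC][11-14 ALLOC][15-39 FREE]
Op 3: free(b) -> (freed b); heap: [0-10 ALLOC][11-39 FREE]
Op 4: free(a) -> (freed a); heap: [0-39 FREE]
Op 5: c = malloc(1) -> c = 0; heap: [0-0 ALLOC][1-39 FREE]
Op 6: free(c) -> (freed c); heap: [0-39 FREE]
Op 7: d = malloc(5) -> d = 0; heap: [0-4 ALLOC][5-39 FREE]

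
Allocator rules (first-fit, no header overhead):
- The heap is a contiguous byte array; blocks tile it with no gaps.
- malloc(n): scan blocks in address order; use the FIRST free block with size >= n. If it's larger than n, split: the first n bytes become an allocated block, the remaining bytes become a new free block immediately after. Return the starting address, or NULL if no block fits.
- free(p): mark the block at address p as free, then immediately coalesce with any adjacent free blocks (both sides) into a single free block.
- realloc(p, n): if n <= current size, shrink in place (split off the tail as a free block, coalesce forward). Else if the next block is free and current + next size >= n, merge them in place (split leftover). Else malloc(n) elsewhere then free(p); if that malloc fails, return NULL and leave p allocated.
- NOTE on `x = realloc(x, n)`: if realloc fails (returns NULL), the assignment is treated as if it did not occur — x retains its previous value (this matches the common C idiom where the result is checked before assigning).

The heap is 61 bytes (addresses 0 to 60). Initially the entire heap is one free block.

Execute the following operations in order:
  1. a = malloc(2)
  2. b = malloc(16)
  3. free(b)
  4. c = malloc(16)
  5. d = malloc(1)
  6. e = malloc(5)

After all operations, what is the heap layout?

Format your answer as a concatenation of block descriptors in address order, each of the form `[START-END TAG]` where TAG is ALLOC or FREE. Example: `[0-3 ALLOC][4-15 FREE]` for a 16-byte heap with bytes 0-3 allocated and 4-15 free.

Answer: [0-1 ALLOC][2-17 ALLOC][18-18 ALLOC][19-23 ALLOC][24-60 FREE]

Derivation:
Op 1: a = malloc(2) -> a = 0; heap: [0-1 ALLOC][2-60 FREE]
Op 2: b = malloc(16) -> b = 2; heap: [0-1 ALLOC][2-17 ALLOC][18-60 FREE]
Op 3: free(b) -> (freed b); heap: [0-1 ALLOC][2-60 FREE]
Op 4: c = malloc(16) -> c = 2; heap: [0-1 ALLOC][2-17 ALLOC][18-60 FREE]
Op 5: d = malloc(1) -> d = 18; heap: [0-1 ALLOC][2-17 ALLOC][18-18 ALLOC][19-60 FREE]
Op 6: e = malloc(5) -> e = 19; heap: [0-1 ALLOC][2-17 ALLOC][18-18 ALLOC][19-23 ALLOC][24-60 FREE]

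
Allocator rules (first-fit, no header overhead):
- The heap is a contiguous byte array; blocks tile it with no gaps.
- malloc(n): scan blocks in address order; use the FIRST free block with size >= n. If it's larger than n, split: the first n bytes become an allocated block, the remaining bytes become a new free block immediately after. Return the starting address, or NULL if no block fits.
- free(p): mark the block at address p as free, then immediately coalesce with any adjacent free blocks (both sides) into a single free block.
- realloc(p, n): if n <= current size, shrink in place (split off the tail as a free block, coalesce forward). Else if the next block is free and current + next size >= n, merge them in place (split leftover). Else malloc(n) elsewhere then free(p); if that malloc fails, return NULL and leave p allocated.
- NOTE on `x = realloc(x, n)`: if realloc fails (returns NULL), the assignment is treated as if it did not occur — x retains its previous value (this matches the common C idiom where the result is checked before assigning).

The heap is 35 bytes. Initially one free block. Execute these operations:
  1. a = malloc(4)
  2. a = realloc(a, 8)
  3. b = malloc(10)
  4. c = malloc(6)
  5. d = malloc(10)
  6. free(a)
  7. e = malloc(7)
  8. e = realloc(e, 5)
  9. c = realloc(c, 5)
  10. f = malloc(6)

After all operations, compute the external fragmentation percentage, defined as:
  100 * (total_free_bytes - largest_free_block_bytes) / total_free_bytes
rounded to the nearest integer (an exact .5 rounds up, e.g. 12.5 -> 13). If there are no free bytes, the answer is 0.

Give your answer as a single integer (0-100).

Op 1: a = malloc(4) -> a = 0; heap: [0-3 ALLOC][4-34 FREE]
Op 2: a = realloc(a, 8) -> a = 0; heap: [0-7 ALLOC][8-34 FREE]
Op 3: b = malloc(10) -> b = 8; heap: [0-7 ALLOC][8-17 ALLOC][18-34 FREE]
Op 4: c = malloc(6) -> c = 18; heap: [0-7 ALLOC][8-17 ALLOC][18-23 ALLOC][24-34 FREE]
Op 5: d = malloc(10) -> d = 24; heap: [0-7 ALLOC][8-17 ALLOC][18-23 ALLOC][24-33 ALLOC][34-34 FREE]
Op 6: free(a) -> (freed a); heap: [0-7 FREE][8-17 ALLOC][18-23 ALLOC][24-33 ALLOC][34-34 FREE]
Op 7: e = malloc(7) -> e = 0; heap: [0-6 ALLOC][7-7 FREE][8-17 ALLOC][18-23 ALLOC][24-33 ALLOC][34-34 FREE]
Op 8: e = realloc(e, 5) -> e = 0; heap: [0-4 ALLOC][5-7 FREE][8-17 ALLOC][18-23 ALLOC][24-33 ALLOC][34-34 FREE]
Op 9: c = realloc(c, 5) -> c = 18; heap: [0-4 ALLOC][5-7 FREE][8-17 ALLOC][18-22 ALLOC][23-23 FREE][24-33 ALLOC][34-34 FREE]
Op 10: f = malloc(6) -> f = NULL; heap: [0-4 ALLOC][5-7 FREE][8-17 ALLOC][18-22 ALLOC][23-23 FREE][24-33 ALLOC][34-34 FREE]
Free blocks: [3 1 1] total_free=5 largest=3 -> 100*(5-3)/5 = 200/5 = 40

Answer: 40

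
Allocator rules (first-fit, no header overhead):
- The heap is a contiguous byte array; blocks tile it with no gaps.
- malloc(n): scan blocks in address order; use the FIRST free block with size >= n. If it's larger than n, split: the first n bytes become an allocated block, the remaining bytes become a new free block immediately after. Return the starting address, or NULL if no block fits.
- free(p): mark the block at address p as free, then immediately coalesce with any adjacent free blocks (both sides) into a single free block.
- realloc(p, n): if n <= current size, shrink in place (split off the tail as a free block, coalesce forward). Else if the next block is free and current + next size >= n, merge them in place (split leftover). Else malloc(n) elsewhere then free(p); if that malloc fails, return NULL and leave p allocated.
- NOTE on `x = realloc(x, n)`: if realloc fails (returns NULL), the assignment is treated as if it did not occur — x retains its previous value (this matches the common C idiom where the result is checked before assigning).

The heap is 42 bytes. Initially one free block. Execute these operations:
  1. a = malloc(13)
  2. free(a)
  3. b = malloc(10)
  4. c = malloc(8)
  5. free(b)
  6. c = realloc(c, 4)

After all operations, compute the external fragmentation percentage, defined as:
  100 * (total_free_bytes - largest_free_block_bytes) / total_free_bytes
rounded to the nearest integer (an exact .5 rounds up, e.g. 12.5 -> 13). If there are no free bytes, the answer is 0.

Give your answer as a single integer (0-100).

Op 1: a = malloc(13) -> a = 0; heap: [0-12 ALLOC][13-41 FREE]
Op 2: free(a) -> (freed a); heap: [0-41 FREE]
Op 3: b = malloc(10) -> b = 0; heap: [0-9 ALLOC][10-41 FREE]
Op 4: c = malloc(8) -> c = 10; heap: [0-9 ALLOC][10-17 ALLOC][18-41 FREE]
Op 5: free(b) -> (freed b); heap: [0-9 FREE][10-17 ALLOC][18-41 FREE]
Op 6: c = realloc(c, 4) -> c = 10; heap: [0-9 FREE][10-13 ALLOC][14-41 FREE]
Free blocks: [10 28] total_free=38 largest=28 -> 100*(38-28)/38 = 1000/38 ≈ 26.316 -> rounds to 26

Answer: 26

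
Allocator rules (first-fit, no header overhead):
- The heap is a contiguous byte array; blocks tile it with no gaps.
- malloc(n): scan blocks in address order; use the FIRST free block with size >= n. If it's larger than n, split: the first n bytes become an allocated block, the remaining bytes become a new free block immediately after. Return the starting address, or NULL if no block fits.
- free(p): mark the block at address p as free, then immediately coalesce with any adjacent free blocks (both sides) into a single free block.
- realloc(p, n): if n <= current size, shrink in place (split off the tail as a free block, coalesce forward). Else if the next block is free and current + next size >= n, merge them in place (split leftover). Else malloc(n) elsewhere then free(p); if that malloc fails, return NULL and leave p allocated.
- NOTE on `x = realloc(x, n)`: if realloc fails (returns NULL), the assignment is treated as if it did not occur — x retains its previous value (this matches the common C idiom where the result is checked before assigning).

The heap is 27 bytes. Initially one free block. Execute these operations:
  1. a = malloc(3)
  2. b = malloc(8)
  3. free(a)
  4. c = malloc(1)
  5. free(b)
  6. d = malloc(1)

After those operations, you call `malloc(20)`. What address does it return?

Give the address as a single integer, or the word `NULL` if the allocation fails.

Op 1: a = malloc(3) -> a = 0; heap: [0-2 ALLOC][3-26 FREE]
Op 2: b = malloc(8) -> b = 3; heap: [0-2 ALLOC][3-10 ALLOC][11-26 FREE]
Op 3: free(a) -> (freed a); heap: [0-2 FREE][3-10 ALLOC][11-26 FREE]
Op 4: c = malloc(1) -> c = 0; heap: [0-0 ALLOC][1-2 FREE][3-10 ALLOC][11-26 FREE]
Op 5: free(b) -> (freed b); heap: [0-0 ALLOC][1-26 FREE]
Op 6: d = malloc(1) -> d = 1; heap: [0-0 ALLOC][1-1 ALLOC][2-26 FREE]
malloc(20): first-fit scan over [0-0 ALLOC][1-1 ALLOC][2-26 FREE] -> 2

Answer: 2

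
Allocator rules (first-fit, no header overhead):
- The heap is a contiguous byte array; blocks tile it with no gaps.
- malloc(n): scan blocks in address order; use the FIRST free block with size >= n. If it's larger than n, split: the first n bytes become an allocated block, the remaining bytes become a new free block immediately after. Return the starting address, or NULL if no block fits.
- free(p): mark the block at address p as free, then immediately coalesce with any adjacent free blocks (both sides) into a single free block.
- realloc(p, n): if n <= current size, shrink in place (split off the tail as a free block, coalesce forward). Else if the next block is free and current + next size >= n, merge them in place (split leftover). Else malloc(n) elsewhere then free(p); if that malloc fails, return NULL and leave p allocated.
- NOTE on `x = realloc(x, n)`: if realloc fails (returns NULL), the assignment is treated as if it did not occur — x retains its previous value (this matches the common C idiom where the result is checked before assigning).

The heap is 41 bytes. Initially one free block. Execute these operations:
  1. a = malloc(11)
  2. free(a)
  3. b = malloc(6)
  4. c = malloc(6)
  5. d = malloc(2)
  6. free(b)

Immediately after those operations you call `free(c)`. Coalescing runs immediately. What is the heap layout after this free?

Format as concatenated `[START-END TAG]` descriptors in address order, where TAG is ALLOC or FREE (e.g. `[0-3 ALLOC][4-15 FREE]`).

Answer: [0-11 FREE][12-13 ALLOC][14-40 FREE]

Derivation:
Op 1: a = malloc(11) -> a = 0; heap: [0-10 ALLOC][11-40 FREE]
Op 2: free(a) -> (freed a); heap: [0-40 FREE]
Op 3: b = malloc(6) -> b = 0; heap: [0-5 ALLOC][6-40 FREE]
Op 4: c = malloc(6) -> c = 6; heap: [0-5 ALLOC][6-11 ALLOC][12-40 FREE]
Op 5: d = malloc(2) -> d = 12; heap: [0-5 ALLOC][6-11 ALLOC][12-13 ALLOC][14-40 FREE]
Op 6: free(b) -> (freed b); heap: [0-5 FREE][6-11 ALLOC][12-13 ALLOC][14-40 FREE]
free(c): c = 6 -> block [6-11 ALLOC]; mark free, coalesce with adjacent free neighbors -> [0-11 FREE][12-13 ALLOC][14-40 FREE]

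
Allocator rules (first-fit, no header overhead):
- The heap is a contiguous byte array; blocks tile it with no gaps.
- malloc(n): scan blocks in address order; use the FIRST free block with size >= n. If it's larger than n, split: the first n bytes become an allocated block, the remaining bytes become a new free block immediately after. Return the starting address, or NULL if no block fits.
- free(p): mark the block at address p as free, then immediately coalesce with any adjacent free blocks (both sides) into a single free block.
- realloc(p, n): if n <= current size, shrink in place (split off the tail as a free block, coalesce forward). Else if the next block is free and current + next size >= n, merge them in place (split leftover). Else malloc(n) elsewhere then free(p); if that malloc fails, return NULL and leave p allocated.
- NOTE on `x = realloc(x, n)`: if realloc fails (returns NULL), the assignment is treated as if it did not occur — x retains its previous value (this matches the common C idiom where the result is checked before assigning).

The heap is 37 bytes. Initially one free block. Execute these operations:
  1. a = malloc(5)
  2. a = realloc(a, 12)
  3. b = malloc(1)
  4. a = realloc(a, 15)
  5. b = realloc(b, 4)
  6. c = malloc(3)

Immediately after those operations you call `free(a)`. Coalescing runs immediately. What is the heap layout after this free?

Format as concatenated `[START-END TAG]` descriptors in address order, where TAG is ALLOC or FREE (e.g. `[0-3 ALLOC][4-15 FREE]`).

Answer: [0-3 ALLOC][4-6 ALLOC][7-36 FREE]

Derivation:
Op 1: a = malloc(5) -> a = 0; heap: [0-4 ALLOC][5-36 FREE]
Op 2: a = realloc(a, 12) -> a = 0; heap: [0-11 ALLOC][12-36 FREE]
Op 3: b = malloc(1) -> b = 12; heap: [0-11 ALLOC][12-12 ALLOC][13-36 FREE]
Op 4: a = realloc(a, 15) -> a = 13; heap: [0-11 FREE][12-12 ALLOC][13-27 ALLOC][28-36 FREE]
Op 5: b = realloc(b, 4) -> b = 0; heap: [0-3 ALLOC][4-12 FREE][13-27 ALLOC][28-36 FREE]
Op 6: c = malloc(3) -> c = 4; heap: [0-3 ALLOC][4-6 ALLOC][7-12 FREE][13-27 ALLOC][28-36 FREE]
free(a): a = 13 -> block [13-27 ALLOC]; mark free, coalesce with adjacent free neighbors -> [0-3 ALLOC][4-6 ALLOC][7-36 FREE]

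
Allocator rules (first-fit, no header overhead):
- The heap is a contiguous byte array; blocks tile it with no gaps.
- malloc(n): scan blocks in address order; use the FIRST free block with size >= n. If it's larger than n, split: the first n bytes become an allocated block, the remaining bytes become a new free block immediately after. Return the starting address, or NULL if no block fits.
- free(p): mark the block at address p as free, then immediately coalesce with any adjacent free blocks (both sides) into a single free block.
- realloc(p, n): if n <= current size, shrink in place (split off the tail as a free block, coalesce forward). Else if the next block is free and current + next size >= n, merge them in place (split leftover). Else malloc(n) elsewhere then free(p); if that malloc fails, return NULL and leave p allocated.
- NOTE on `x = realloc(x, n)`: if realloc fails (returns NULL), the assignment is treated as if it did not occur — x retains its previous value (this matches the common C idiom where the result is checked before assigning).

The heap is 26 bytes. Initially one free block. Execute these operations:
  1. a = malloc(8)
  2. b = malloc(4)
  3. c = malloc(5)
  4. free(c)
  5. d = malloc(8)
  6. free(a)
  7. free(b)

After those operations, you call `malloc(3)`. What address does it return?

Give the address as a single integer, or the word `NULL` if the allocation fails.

Answer: 0

Derivation:
Op 1: a = malloc(8) -> a = 0; heap: [0-7 ALLOC][8-25 FREE]
Op 2: b = malloc(4) -> b = 8; heap: [0-7 ALLOC][8-11 ALLOC][12-25 FREE]
Op 3: c = malloc(5) -> c = 12; heap: [0-7 ALLOC][8-11 ALLOC][12-16 ALLOC][17-25 FREE]
Op 4: free(c) -> (freed c); heap: [0-7 ALLOC][8-11 ALLOC][12-25 FREE]
Op 5: d = malloc(8) -> d = 12; heap: [0-7 ALLOC][8-11 ALLOC][12-19 ALLOC][20-25 FREE]
Op 6: free(a) -> (freed a); heap: [0-7 FREE][8-11 ALLOC][12-19 ALLOC][20-25 FREE]
Op 7: free(b) -> (freed b); heap: [0-11 FREE][12-19 ALLOC][20-25 FREE]
malloc(3): first-fit scan over [0-11 FREE][12-19 ALLOC][20-25 FREE] -> 0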